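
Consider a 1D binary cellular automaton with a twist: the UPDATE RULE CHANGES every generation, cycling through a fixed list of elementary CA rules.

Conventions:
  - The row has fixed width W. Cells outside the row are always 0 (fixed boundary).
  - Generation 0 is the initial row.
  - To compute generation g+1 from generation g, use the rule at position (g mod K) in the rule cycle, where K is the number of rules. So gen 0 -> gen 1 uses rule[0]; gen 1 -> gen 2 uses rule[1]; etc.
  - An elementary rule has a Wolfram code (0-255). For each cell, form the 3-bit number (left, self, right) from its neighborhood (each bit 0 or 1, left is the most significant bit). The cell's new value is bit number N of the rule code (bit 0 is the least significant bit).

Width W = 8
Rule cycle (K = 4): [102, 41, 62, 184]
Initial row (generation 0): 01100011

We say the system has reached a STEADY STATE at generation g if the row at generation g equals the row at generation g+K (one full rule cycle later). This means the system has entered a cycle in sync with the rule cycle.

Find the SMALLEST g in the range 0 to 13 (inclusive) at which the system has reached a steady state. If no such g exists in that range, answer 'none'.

Answer: 6

Derivation:
Gen 0: 01100011
Gen 1 (rule 102): 10100101
Gen 2 (rule 41): 01000010
Gen 3 (rule 62): 11100111
Gen 4 (rule 184): 11010110
Gen 5 (rule 102): 01111010
Gen 6 (rule 41): 01000100
Gen 7 (rule 62): 11101110
Gen 8 (rule 184): 11011101
Gen 9 (rule 102): 01100111
Gen 10 (rule 41): 01000100
Gen 11 (rule 62): 11101110
Gen 12 (rule 184): 11011101
Gen 13 (rule 102): 01100111
Gen 14 (rule 41): 01000100
Gen 15 (rule 62): 11101110
Gen 16 (rule 184): 11011101
Gen 17 (rule 102): 01100111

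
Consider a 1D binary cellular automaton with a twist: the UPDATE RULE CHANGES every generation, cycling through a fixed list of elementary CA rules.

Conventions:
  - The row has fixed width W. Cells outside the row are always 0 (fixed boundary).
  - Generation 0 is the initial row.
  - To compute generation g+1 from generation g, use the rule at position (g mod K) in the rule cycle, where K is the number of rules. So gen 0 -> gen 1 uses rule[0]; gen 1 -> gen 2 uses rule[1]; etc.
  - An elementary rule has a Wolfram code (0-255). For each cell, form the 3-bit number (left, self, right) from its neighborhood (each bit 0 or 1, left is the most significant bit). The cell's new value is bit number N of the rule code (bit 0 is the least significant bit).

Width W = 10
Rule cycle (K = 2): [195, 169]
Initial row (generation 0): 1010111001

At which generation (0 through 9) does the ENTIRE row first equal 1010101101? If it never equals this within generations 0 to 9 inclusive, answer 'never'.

Answer: 5

Derivation:
Gen 0: 1010111001
Gen 1 (rule 195): 0000011010
Gen 2 (rule 169): 1111010100
Gen 3 (rule 195): 0111000001
Gen 4 (rule 169): 0110011100
Gen 5 (rule 195): 1010101101
Gen 6 (rule 169): 0101011010
Gen 7 (rule 195): 1000001000
Gen 8 (rule 169): 0011100011
Gen 9 (rule 195): 1101101101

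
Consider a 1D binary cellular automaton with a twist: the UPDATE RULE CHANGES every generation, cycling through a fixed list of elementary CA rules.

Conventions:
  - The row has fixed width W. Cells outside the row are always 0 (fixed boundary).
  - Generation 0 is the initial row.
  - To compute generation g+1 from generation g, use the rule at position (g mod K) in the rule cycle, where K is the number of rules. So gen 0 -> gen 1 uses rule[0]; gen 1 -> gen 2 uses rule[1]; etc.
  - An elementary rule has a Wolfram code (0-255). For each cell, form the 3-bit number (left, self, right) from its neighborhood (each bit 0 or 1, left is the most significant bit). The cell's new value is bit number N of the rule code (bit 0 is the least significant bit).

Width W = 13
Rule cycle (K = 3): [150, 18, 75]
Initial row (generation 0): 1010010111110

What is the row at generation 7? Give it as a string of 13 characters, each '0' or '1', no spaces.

Answer: 0101110100111

Derivation:
Gen 0: 1010010111110
Gen 1 (rule 150): 1011110011101
Gen 2 (rule 18): 0000001100000
Gen 3 (rule 75): 1111111101111
Gen 4 (rule 150): 0111111000110
Gen 5 (rule 18): 1000000101001
Gen 6 (rule 75): 0011111000010
Gen 7 (rule 150): 0101110100111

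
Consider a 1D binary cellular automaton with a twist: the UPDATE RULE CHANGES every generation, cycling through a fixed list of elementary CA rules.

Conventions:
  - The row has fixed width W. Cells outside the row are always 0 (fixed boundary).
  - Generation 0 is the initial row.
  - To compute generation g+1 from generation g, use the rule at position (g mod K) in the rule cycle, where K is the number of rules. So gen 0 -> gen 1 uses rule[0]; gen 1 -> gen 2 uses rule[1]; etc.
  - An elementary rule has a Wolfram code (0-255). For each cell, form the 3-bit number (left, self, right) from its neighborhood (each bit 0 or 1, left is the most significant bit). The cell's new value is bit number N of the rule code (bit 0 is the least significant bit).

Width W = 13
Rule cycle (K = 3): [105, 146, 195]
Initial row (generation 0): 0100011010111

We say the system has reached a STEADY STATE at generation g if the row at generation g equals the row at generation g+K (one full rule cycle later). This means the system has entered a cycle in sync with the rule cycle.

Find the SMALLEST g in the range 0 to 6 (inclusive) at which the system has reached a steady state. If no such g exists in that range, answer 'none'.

Gen 0: 0100011010111
Gen 1 (rule 105): 0001011101101
Gen 2 (rule 146): 0010001000000
Gen 3 (rule 195): 1100110011111
Gen 4 (rule 105): 1100110010001
Gen 5 (rule 146): 0011001101010
Gen 6 (rule 195): 1101010100000
Gen 7 (rule 105): 1110101001111
Gen 8 (rule 146): 0100000110110
Gen 9 (rule 195): 1001111010010

Answer: none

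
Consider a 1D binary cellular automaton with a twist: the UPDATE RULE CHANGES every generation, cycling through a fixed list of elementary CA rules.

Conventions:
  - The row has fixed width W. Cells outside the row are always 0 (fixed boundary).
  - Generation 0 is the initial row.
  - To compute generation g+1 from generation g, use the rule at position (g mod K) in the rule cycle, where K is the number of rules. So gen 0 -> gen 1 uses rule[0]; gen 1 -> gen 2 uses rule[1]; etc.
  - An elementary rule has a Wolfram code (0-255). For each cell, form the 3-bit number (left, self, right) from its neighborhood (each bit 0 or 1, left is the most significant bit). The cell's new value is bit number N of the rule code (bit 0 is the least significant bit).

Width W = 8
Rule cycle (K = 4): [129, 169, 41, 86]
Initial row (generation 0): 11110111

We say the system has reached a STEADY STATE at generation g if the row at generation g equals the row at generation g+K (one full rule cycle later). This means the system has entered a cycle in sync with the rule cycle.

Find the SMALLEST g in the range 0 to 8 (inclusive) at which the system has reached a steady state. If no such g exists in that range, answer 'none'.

Answer: 7

Derivation:
Gen 0: 11110111
Gen 1 (rule 129): 01100010
Gen 2 (rule 169): 01001000
Gen 3 (rule 41): 00000011
Gen 4 (rule 86): 00000101
Gen 5 (rule 129): 11110000
Gen 6 (rule 169): 11100111
Gen 7 (rule 41): 10000100
Gen 8 (rule 86): 11001110
Gen 9 (rule 129): 00000100
Gen 10 (rule 169): 11110001
Gen 11 (rule 41): 10000100
Gen 12 (rule 86): 11001110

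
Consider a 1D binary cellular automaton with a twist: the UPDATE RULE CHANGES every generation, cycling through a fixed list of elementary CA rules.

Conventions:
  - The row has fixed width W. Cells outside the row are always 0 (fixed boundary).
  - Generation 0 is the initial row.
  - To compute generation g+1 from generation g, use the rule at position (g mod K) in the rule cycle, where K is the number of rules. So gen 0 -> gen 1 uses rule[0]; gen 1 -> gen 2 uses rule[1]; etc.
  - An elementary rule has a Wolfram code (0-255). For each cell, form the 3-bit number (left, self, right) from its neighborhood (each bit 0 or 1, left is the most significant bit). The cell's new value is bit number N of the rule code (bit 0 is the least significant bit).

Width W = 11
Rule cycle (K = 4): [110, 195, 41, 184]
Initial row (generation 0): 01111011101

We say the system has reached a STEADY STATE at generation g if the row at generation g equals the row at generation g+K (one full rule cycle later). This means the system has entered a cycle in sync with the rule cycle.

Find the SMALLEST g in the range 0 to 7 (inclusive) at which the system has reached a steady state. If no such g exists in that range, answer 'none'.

Gen 0: 01111011101
Gen 1 (rule 110): 11001110111
Gen 2 (rule 195): 01010110011
Gen 3 (rule 41): 00101100010
Gen 4 (rule 184): 00011010001
Gen 5 (rule 110): 00111110011
Gen 6 (rule 195): 11011110101
Gen 7 (rule 41): 10110001010
Gen 8 (rule 184): 01101000101
Gen 9 (rule 110): 11111001111
Gen 10 (rule 195): 01111010111
Gen 11 (rule 41): 01000101100

Answer: none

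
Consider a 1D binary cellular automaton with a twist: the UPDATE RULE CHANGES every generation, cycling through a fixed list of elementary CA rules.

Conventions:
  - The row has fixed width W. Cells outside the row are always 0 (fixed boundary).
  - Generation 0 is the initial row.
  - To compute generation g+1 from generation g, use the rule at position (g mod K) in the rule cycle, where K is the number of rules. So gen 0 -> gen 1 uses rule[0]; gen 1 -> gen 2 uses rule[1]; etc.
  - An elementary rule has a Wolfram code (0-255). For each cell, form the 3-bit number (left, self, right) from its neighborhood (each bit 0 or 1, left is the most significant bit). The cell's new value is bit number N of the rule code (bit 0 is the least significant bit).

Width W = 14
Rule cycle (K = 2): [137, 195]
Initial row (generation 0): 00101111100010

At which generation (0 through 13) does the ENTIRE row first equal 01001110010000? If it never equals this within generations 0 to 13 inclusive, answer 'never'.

Answer: 7

Derivation:
Gen 0: 00101111100010
Gen 1 (rule 137): 10001111001000
Gen 2 (rule 195): 00110111010011
Gen 3 (rule 137): 10100110000010
Gen 4 (rule 195): 00001010111100
Gen 5 (rule 137): 11100000111001
Gen 6 (rule 195): 01101111011010
Gen 7 (rule 137): 01001110010000
Gen 8 (rule 195): 10010110100111
Gen 9 (rule 137): 00000100000110
Gen 10 (rule 195): 11111001111010
Gen 11 (rule 137): 11110001110000
Gen 12 (rule 195): 01110110110111
Gen 13 (rule 137): 01100100100110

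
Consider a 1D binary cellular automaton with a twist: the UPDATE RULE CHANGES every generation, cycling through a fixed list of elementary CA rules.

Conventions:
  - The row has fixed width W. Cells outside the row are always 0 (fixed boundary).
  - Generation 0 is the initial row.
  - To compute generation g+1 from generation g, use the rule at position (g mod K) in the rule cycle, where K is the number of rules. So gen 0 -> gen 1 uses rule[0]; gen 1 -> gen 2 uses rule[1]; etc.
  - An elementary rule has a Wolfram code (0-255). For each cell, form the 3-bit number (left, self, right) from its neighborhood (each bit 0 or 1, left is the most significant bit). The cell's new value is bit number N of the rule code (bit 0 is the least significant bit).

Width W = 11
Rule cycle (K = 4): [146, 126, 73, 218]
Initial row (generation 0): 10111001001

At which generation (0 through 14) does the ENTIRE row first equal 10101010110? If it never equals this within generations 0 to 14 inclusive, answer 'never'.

Answer: never

Derivation:
Gen 0: 10111001001
Gen 1 (rule 146): 00010110110
Gen 2 (rule 126): 00111111111
Gen 3 (rule 73): 10100000001
Gen 4 (rule 218): 00010000010
Gen 5 (rule 146): 00101000101
Gen 6 (rule 126): 01111101111
Gen 7 (rule 73): 01000101001
Gen 8 (rule 218): 10101000110
Gen 9 (rule 146): 00000101001
Gen 10 (rule 126): 00001111111
Gen 11 (rule 73): 11101000001
Gen 12 (rule 218): 11100100010
Gen 13 (rule 146): 01011010101
Gen 14 (rule 126): 11111111111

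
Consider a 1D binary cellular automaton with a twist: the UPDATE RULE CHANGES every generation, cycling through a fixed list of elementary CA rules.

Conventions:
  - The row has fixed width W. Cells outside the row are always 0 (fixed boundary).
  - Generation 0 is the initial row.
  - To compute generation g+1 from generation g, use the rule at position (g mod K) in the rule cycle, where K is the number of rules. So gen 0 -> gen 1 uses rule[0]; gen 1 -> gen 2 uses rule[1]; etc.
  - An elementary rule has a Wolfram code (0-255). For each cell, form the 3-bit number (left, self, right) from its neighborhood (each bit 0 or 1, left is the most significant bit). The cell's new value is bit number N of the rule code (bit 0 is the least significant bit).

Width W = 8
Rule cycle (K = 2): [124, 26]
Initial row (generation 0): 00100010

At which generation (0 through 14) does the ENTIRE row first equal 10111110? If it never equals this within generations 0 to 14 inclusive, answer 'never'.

Answer: never

Derivation:
Gen 0: 00100010
Gen 1 (rule 124): 00110011
Gen 2 (rule 26): 01101110
Gen 3 (rule 124): 01111011
Gen 4 (rule 26): 11000010
Gen 5 (rule 124): 11100011
Gen 6 (rule 26): 10010110
Gen 7 (rule 124): 11011111
Gen 8 (rule 26): 10010000
Gen 9 (rule 124): 11011000
Gen 10 (rule 26): 10010100
Gen 11 (rule 124): 11011110
Gen 12 (rule 26): 10010001
Gen 13 (rule 124): 11011001
Gen 14 (rule 26): 10010110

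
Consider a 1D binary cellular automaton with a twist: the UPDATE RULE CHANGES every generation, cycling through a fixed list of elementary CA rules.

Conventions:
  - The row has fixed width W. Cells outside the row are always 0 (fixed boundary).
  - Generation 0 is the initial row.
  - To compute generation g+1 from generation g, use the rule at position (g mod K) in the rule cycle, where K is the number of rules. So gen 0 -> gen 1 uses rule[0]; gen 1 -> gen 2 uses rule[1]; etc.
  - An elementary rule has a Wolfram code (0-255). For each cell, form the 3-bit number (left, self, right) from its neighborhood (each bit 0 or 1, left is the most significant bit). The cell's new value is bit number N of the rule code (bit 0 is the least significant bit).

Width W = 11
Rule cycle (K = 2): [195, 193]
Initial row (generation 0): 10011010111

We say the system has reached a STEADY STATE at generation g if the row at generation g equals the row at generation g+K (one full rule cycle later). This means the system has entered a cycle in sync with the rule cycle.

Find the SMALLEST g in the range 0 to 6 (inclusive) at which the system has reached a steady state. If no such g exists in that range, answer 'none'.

Gen 0: 10011010111
Gen 1 (rule 195): 00101000011
Gen 2 (rule 193): 10000011001
Gen 3 (rule 195): 00111101010
Gen 4 (rule 193): 10011100000
Gen 5 (rule 195): 00101101111
Gen 6 (rule 193): 10000100111
Gen 7 (rule 195): 00111001011
Gen 8 (rule 193): 10011000001

Answer: none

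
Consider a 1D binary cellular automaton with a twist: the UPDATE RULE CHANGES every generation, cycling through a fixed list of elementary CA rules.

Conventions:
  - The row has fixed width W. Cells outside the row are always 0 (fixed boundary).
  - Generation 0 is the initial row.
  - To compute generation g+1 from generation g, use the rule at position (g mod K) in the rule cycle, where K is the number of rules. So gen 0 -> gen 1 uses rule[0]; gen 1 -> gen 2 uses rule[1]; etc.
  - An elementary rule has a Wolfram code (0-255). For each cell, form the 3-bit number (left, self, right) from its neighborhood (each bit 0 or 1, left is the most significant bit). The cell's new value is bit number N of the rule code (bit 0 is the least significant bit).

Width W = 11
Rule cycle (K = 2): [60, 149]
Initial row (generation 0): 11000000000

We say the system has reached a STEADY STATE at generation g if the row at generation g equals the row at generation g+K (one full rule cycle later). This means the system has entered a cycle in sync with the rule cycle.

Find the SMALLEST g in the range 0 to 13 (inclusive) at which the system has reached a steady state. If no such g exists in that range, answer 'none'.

Gen 0: 11000000000
Gen 1 (rule 60): 10100000000
Gen 2 (rule 149): 10111111111
Gen 3 (rule 60): 11100000000
Gen 4 (rule 149): 01011111111
Gen 5 (rule 60): 01110000000
Gen 6 (rule 149): 00101111111
Gen 7 (rule 60): 00111000000
Gen 8 (rule 149): 10010111111
Gen 9 (rule 60): 11011100000
Gen 10 (rule 149): 00001011111
Gen 11 (rule 60): 00001110000
Gen 12 (rule 149): 11100101111
Gen 13 (rule 60): 10010111000
Gen 14 (rule 149): 11010010111
Gen 15 (rule 60): 10111011100

Answer: none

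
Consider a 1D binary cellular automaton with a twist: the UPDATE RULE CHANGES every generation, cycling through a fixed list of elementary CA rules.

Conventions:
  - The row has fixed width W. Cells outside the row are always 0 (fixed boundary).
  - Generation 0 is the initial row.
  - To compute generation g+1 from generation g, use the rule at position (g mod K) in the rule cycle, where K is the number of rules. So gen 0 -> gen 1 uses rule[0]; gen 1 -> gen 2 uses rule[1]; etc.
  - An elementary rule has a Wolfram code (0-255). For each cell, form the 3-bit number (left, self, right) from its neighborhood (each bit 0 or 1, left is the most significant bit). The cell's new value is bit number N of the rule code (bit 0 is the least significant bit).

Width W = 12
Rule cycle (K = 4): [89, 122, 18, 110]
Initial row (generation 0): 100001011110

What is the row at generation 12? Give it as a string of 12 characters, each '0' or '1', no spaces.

Answer: 110001100000

Derivation:
Gen 0: 100001011110
Gen 1 (rule 89): 011100010011
Gen 2 (rule 122): 110110101111
Gen 3 (rule 18): 000000000000
Gen 4 (rule 110): 000000000000
Gen 5 (rule 89): 111111111111
Gen 6 (rule 122): 100000000001
Gen 7 (rule 18): 010000000010
Gen 8 (rule 110): 110000000110
Gen 9 (rule 89): 111111110111
Gen 10 (rule 122): 100000011101
Gen 11 (rule 18): 010000100000
Gen 12 (rule 110): 110001100000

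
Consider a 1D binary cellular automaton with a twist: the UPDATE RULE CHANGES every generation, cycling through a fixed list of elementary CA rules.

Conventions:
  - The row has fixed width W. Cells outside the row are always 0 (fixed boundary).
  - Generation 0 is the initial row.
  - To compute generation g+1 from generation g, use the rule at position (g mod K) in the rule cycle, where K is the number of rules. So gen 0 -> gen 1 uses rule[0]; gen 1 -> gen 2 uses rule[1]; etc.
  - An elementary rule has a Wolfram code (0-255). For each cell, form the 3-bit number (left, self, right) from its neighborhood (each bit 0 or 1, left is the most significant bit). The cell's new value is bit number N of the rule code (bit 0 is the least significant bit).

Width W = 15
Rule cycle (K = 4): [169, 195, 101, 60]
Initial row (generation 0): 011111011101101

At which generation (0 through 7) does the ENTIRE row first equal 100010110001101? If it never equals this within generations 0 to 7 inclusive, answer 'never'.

Answer: 6

Derivation:
Gen 0: 011111011101101
Gen 1 (rule 169): 011110111011010
Gen 2 (rule 195): 101110011001000
Gen 3 (rule 101): 110010001001011
Gen 4 (rule 60): 101011001101110
Gen 5 (rule 169): 010110001011100
Gen 6 (rule 195): 100010110001101
Gen 7 (rule 101): 101011010100111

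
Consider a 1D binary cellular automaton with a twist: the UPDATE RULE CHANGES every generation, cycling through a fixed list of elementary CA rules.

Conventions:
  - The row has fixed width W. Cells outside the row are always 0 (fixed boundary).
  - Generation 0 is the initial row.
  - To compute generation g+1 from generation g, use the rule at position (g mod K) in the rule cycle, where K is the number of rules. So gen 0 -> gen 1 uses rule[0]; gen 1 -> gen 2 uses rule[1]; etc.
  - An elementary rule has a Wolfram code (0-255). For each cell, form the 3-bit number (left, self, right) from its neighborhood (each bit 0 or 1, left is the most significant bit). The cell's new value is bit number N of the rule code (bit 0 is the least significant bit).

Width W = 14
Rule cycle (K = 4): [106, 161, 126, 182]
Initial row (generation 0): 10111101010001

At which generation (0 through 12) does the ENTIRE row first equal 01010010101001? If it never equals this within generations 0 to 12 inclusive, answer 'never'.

Answer: never

Derivation:
Gen 0: 10111101010001
Gen 1 (rule 106): 01100110100010
Gen 2 (rule 161): 00000001001000
Gen 3 (rule 126): 00000011111100
Gen 4 (rule 182): 00000101111010
Gen 5 (rule 106): 00001011001100
Gen 6 (rule 161): 11100100000001
Gen 7 (rule 126): 10111110000011
Gen 8 (rule 182): 11011101000100
Gen 9 (rule 106): 11110110001000
Gen 10 (rule 161): 01101000100011
Gen 11 (rule 126): 11111101110111
Gen 12 (rule 182): 01111010101010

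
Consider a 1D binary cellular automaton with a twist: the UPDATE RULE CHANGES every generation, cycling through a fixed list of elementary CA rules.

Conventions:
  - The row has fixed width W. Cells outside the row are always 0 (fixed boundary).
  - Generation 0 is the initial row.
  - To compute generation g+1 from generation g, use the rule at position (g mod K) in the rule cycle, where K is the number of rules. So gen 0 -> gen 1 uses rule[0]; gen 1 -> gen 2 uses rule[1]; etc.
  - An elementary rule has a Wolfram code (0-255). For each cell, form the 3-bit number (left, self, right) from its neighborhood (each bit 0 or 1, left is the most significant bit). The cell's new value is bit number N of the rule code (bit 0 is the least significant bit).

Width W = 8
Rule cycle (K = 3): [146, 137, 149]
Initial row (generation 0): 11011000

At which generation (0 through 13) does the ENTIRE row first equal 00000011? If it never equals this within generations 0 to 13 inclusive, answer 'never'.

Answer: never

Derivation:
Gen 0: 11011000
Gen 1 (rule 146): 00000100
Gen 2 (rule 137): 11110001
Gen 3 (rule 149): 01101101
Gen 4 (rule 146): 10000000
Gen 5 (rule 137): 00111111
Gen 6 (rule 149): 10011110
Gen 7 (rule 146): 01101101
Gen 8 (rule 137): 01001000
Gen 9 (rule 149): 01101111
Gen 10 (rule 146): 10000110
Gen 11 (rule 137): 00110100
Gen 12 (rule 149): 10000111
Gen 13 (rule 146): 01001010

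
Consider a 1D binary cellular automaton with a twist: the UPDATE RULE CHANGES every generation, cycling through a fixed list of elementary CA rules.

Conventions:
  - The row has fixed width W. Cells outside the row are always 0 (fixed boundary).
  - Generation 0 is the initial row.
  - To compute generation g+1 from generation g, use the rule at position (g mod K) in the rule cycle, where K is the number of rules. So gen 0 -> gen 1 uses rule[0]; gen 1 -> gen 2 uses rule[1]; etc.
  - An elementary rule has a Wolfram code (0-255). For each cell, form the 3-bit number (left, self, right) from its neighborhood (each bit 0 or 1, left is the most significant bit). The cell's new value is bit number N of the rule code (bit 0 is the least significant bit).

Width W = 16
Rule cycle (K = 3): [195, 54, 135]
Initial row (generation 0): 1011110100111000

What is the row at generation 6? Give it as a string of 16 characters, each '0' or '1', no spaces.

Answer: 1010001011111100

Derivation:
Gen 0: 1011110100111000
Gen 1 (rule 195): 0001110001011011
Gen 2 (rule 54): 0010001011100100
Gen 3 (rule 135): 1110111001001101
Gen 4 (rule 195): 0110011010010100
Gen 5 (rule 54): 1001100111111110
Gen 6 (rule 135): 1010001011111100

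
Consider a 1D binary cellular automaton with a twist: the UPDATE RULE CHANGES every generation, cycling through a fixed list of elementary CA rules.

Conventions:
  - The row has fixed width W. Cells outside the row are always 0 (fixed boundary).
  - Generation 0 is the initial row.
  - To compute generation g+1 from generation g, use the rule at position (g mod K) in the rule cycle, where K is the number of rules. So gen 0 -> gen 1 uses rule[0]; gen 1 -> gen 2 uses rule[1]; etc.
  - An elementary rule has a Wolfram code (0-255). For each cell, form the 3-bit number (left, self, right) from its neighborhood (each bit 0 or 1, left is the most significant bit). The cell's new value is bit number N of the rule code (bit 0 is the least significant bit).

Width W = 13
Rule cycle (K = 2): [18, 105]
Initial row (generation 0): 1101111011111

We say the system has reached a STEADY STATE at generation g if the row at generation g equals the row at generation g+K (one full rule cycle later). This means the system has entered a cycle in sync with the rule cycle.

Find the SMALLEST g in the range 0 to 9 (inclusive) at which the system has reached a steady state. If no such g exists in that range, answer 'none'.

Gen 0: 1101111011111
Gen 1 (rule 18): 0000000000000
Gen 2 (rule 105): 1111111111111
Gen 3 (rule 18): 0000000000000
Gen 4 (rule 105): 1111111111111
Gen 5 (rule 18): 0000000000000
Gen 6 (rule 105): 1111111111111
Gen 7 (rule 18): 0000000000000
Gen 8 (rule 105): 1111111111111
Gen 9 (rule 18): 0000000000000
Gen 10 (rule 105): 1111111111111
Gen 11 (rule 18): 0000000000000

Answer: 1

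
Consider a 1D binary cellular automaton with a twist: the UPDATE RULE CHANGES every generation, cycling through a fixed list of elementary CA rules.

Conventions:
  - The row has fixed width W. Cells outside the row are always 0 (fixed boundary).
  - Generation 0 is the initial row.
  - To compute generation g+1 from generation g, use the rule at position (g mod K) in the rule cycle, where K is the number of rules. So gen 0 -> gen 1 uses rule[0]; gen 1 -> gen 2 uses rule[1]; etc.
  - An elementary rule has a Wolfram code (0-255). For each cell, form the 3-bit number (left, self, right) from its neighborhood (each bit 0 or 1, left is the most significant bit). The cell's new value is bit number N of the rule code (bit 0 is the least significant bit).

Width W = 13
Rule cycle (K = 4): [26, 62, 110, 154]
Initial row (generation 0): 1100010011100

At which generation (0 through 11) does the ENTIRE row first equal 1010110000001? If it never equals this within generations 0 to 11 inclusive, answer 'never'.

Answer: 9

Derivation:
Gen 0: 1100010011100
Gen 1 (rule 26): 1010101110010
Gen 2 (rule 62): 1111111001111
Gen 3 (rule 110): 1000001011001
Gen 4 (rule 154): 0100010010110
Gen 5 (rule 26): 1010101100101
Gen 6 (rule 62): 1111111011111
Gen 7 (rule 110): 1000001110001
Gen 8 (rule 154): 0100011101010
Gen 9 (rule 26): 1010110000001
Gen 10 (rule 62): 1111101000011
Gen 11 (rule 110): 1000111000111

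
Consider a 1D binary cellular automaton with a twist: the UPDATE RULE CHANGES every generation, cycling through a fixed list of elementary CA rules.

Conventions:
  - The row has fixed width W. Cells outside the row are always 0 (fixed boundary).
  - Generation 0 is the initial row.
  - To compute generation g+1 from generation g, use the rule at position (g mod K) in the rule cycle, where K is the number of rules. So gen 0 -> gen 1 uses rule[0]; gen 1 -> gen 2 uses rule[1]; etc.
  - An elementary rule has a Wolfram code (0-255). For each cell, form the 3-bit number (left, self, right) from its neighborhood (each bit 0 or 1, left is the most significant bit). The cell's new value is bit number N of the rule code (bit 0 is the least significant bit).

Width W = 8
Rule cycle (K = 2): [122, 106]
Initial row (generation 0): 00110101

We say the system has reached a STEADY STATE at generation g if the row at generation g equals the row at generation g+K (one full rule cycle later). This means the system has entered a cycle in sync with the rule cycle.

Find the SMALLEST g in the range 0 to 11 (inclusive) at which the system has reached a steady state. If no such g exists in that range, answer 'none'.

Answer: 7

Derivation:
Gen 0: 00110101
Gen 1 (rule 122): 01111010
Gen 2 (rule 106): 11001100
Gen 3 (rule 122): 11111110
Gen 4 (rule 106): 10000010
Gen 5 (rule 122): 01000101
Gen 6 (rule 106): 10001010
Gen 7 (rule 122): 01010101
Gen 8 (rule 106): 10101010
Gen 9 (rule 122): 01010101
Gen 10 (rule 106): 10101010
Gen 11 (rule 122): 01010101
Gen 12 (rule 106): 10101010
Gen 13 (rule 122): 01010101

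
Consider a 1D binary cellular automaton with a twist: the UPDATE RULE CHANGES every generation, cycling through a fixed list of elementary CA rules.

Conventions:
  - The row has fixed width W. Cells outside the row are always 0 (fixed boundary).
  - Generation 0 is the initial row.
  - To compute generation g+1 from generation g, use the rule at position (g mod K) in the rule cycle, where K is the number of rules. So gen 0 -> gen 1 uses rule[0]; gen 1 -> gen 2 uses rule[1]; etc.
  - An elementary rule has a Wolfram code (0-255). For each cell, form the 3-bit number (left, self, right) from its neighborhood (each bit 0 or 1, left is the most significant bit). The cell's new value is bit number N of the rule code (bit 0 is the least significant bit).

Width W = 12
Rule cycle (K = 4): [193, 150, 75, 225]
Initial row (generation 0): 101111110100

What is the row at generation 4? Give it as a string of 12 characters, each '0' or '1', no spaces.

Answer: 010001001001

Derivation:
Gen 0: 101111110100
Gen 1 (rule 193): 000111110001
Gen 2 (rule 150): 001011101011
Gen 3 (rule 75): 110010100011
Gen 4 (rule 225): 010001001001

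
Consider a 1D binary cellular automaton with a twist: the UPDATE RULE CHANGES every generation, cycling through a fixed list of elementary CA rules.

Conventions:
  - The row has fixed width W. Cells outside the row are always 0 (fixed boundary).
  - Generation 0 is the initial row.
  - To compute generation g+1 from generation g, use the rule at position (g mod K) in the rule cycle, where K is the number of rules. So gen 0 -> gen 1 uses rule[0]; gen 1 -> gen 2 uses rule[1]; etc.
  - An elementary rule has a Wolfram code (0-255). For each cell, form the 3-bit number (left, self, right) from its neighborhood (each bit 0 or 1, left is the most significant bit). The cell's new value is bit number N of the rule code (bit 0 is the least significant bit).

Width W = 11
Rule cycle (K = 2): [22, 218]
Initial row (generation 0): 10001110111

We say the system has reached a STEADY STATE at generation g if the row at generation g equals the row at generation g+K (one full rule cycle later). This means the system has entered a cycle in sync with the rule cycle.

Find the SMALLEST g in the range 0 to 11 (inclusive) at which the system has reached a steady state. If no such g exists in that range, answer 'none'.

Gen 0: 10001110111
Gen 1 (rule 22): 11010000000
Gen 2 (rule 218): 11001000000
Gen 3 (rule 22): 00111100000
Gen 4 (rule 218): 01111110000
Gen 5 (rule 22): 10000001000
Gen 6 (rule 218): 01000010100
Gen 7 (rule 22): 11100110110
Gen 8 (rule 218): 11111110111
Gen 9 (rule 22): 00000000000
Gen 10 (rule 218): 00000000000
Gen 11 (rule 22): 00000000000
Gen 12 (rule 218): 00000000000
Gen 13 (rule 22): 00000000000

Answer: 9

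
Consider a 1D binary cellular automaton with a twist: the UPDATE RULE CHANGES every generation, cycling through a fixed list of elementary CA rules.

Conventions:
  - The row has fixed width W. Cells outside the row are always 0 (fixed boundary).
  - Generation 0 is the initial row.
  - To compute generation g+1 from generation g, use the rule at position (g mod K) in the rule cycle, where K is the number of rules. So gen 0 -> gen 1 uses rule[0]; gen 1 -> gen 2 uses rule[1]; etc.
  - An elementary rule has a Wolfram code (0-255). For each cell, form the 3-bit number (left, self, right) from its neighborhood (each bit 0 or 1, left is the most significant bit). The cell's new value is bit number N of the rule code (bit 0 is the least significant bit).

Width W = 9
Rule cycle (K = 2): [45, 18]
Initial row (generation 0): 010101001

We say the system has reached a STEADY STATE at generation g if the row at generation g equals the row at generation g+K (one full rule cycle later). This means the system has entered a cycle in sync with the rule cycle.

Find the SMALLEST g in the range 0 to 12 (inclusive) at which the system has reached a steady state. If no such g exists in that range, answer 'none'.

Answer: 8

Derivation:
Gen 0: 010101001
Gen 1 (rule 45): 011111001
Gen 2 (rule 18): 100000110
Gen 3 (rule 45): 101110100
Gen 4 (rule 18): 000000010
Gen 5 (rule 45): 111111010
Gen 6 (rule 18): 000000001
Gen 7 (rule 45): 111111101
Gen 8 (rule 18): 000000000
Gen 9 (rule 45): 111111111
Gen 10 (rule 18): 000000000
Gen 11 (rule 45): 111111111
Gen 12 (rule 18): 000000000
Gen 13 (rule 45): 111111111
Gen 14 (rule 18): 000000000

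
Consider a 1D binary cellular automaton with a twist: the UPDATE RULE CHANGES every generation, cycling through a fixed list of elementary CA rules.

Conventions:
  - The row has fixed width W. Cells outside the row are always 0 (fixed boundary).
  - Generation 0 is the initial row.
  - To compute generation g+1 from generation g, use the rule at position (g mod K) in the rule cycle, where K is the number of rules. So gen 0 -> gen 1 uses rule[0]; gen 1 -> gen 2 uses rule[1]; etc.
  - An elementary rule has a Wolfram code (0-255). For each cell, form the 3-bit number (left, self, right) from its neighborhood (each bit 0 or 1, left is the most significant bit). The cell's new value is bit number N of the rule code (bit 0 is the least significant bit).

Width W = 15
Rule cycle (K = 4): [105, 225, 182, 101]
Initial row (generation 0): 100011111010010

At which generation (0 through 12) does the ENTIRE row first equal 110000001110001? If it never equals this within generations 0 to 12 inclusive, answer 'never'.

Answer: 8

Derivation:
Gen 0: 100011111010010
Gen 1 (rule 105): 001010001100000
Gen 2 (rule 225): 100100100101111
Gen 3 (rule 182): 111111111110110
Gen 4 (rule 101): 000000000011010
Gen 5 (rule 105): 111111111011100
Gen 6 (rule 225): 011111111101101
Gen 7 (rule 182): 101111111010011
Gen 8 (rule 101): 110000001110001
Gen 9 (rule 105): 110111101010100
Gen 10 (rule 225): 011011110101001
Gen 11 (rule 182): 100101101111111
Gen 12 (rule 101): 100110110000001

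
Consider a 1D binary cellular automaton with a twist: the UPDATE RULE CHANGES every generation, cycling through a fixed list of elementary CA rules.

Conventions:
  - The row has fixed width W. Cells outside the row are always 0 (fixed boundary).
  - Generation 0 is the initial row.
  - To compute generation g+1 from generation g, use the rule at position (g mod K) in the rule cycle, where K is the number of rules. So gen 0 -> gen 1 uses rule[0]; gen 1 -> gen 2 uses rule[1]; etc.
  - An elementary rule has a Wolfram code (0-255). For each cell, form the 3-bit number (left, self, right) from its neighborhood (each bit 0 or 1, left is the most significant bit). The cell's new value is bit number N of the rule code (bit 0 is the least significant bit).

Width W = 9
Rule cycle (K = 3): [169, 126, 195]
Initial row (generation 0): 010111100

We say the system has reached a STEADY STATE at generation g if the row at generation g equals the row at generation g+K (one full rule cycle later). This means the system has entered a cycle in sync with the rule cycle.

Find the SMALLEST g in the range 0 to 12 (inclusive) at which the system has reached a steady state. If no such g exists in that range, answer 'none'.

Gen 0: 010111100
Gen 1 (rule 169): 001111001
Gen 2 (rule 126): 011001111
Gen 3 (rule 195): 101010111
Gen 4 (rule 169): 010101110
Gen 5 (rule 126): 111111011
Gen 6 (rule 195): 011111001
Gen 7 (rule 169): 011110000
Gen 8 (rule 126): 110011000
Gen 9 (rule 195): 010101011
Gen 10 (rule 169): 001010110
Gen 11 (rule 126): 011111111
Gen 12 (rule 195): 101111111
Gen 13 (rule 169): 011111110
Gen 14 (rule 126): 110000011
Gen 15 (rule 195): 010111101

Answer: none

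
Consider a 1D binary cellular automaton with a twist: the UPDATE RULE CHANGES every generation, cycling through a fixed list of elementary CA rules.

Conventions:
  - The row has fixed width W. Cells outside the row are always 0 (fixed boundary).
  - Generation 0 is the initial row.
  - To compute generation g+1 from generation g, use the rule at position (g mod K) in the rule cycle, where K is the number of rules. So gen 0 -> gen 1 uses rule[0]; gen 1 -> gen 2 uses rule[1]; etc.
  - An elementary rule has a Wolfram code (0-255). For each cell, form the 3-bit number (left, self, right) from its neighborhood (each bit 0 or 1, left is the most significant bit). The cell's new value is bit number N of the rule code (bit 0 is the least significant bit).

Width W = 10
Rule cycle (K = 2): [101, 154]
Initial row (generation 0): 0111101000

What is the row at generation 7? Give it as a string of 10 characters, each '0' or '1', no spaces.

Gen 0: 0111101000
Gen 1 (rule 101): 0000111011
Gen 2 (rule 154): 0001110010
Gen 3 (rule 101): 1100010010
Gen 4 (rule 154): 1010101101
Gen 5 (rule 101): 1111110111
Gen 6 (rule 154): 1111100110
Gen 7 (rule 101): 0000100010

Answer: 0000100010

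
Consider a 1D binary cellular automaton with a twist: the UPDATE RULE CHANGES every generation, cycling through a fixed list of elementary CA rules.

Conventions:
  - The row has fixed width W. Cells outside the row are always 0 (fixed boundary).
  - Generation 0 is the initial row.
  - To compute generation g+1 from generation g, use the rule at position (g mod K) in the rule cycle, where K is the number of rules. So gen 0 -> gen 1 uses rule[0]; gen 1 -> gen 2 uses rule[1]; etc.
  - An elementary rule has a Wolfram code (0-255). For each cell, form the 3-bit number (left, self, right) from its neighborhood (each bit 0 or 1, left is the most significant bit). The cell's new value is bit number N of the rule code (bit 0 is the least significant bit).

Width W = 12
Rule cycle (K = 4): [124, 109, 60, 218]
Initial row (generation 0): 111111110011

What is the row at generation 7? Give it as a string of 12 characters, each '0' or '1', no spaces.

Answer: 110111101011

Derivation:
Gen 0: 111111110011
Gen 1 (rule 124): 100000011011
Gen 2 (rule 109): 101111011111
Gen 3 (rule 60): 111000110000
Gen 4 (rule 218): 111101111000
Gen 5 (rule 124): 100111001100
Gen 6 (rule 109): 100101001101
Gen 7 (rule 60): 110111101011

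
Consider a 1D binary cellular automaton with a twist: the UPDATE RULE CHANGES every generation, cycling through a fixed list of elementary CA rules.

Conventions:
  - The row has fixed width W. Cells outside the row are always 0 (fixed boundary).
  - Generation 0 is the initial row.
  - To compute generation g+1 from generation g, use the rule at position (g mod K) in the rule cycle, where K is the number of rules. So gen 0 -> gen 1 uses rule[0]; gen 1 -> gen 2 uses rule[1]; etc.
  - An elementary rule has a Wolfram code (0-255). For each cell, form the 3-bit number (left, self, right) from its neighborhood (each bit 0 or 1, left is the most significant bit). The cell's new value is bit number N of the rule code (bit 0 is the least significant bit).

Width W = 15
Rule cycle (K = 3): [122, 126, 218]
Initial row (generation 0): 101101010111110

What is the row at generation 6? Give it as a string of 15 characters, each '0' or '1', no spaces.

Gen 0: 101101010111110
Gen 1 (rule 122): 011110101100011
Gen 2 (rule 126): 110011111110111
Gen 3 (rule 218): 111111111110111
Gen 4 (rule 122): 100000000011101
Gen 5 (rule 126): 110000000110111
Gen 6 (rule 218): 111000001110111

Answer: 111000001110111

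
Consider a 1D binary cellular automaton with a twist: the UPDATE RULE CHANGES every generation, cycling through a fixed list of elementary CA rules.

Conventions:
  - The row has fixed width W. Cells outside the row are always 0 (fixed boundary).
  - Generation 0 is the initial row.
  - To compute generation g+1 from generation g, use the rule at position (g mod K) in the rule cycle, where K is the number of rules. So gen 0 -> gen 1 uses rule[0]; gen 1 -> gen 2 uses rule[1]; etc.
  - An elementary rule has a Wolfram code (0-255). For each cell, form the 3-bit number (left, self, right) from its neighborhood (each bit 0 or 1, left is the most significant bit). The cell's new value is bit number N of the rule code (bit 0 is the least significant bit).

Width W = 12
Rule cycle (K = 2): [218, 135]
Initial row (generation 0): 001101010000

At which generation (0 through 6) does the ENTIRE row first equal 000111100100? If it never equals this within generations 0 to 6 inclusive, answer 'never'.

Answer: never

Derivation:
Gen 0: 001101010000
Gen 1 (rule 218): 011100001000
Gen 2 (rule 135): 101001111011
Gen 3 (rule 218): 000111111011
Gen 4 (rule 135): 111011110000
Gen 5 (rule 218): 111011111000
Gen 6 (rule 135): 010001110011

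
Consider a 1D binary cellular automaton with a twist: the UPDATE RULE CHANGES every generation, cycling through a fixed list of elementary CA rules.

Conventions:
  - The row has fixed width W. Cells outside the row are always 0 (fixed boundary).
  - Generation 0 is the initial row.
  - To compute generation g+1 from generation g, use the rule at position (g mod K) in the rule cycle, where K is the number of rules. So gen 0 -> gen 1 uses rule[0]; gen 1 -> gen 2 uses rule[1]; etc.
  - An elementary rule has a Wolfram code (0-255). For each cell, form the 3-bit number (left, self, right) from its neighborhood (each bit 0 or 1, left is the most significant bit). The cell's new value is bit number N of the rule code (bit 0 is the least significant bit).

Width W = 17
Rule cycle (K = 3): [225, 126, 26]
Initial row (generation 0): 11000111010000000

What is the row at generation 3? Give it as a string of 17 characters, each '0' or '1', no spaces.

Gen 0: 11000111010000000
Gen 1 (rule 225): 01010011100111111
Gen 2 (rule 126): 11111110111100001
Gen 3 (rule 26): 10000000100010010

Answer: 10000000100010010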